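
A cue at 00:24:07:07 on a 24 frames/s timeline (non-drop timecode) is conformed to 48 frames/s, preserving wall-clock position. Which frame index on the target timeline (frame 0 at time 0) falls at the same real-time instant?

frame 69470

Source frame index: (0×3600 + 24×60 + 7) × 24 + 7 = 34735.
Real time: 34735 / (24) = 34735/24 s.
Target frame: (34735/24) × (48) = 69470.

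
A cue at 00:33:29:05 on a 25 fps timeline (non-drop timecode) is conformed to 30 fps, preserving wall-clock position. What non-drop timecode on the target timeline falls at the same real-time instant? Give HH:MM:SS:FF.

Source frame index: (0×3600 + 33×60 + 29) × 25 + 5 = 50230.
Real time: 50230 / (25) = 10046/5 s.
Target frame: (10046/5) × (30) = 60276.
At 30 labels/s: frame 60276 → 00:33:29:06.

00:33:29:06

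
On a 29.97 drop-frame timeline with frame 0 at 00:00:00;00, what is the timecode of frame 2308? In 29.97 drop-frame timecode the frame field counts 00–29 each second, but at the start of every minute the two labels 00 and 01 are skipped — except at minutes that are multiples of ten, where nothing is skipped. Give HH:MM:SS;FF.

Each 10-minute DF block holds 10 × 60 × 30 − 9 × 2 = 17982 frames. 2308 ÷ 17982 → 0 full blocks, remainder 2308.
Within the partial block the first minute is 1800 frames and each further minute 1798, so 1 further minute boundary passed. Total skipped labels = 18 × 0 + 2 × 1 = 2.
Non-drop label index = 2308 + 2 = 2310; at 30 labels/s that is 00:01:17:00, i.e. DF 00:01:17;00.

00:01:17;00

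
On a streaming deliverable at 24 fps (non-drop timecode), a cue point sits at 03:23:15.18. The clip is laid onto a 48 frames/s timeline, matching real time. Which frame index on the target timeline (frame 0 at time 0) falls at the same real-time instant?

Source frame index: (3×3600 + 23×60 + 15) × 24 + 18 = 292698.
Real time: 292698 / (24) = 48783/4 s.
Target frame: (48783/4) × (48) = 585396.

frame 585396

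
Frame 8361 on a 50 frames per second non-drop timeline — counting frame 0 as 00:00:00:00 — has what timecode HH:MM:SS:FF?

8361 ÷ 50 = 167 full seconds, remainder 11 frames.
167 s = 0 h 2 min 47 s.
Timecode: 00:02:47:11.

00:02:47:11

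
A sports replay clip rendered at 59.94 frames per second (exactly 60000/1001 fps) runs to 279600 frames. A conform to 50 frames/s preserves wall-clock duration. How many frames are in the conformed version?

Target frames = source frames × (target rate / source rate) = 279600 × (50)/(60000/1001) = 279600 × 1001/1200 = 233233.

233233 frames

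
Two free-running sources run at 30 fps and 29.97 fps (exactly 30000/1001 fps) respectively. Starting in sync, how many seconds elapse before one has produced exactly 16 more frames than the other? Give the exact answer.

The gap grows by |30000/1001 − 30| = 30/1001 frames per second.
Time for a 16-frame gap: 16 ÷ (30/1001) = 8008/15 s.

8008/15 seconds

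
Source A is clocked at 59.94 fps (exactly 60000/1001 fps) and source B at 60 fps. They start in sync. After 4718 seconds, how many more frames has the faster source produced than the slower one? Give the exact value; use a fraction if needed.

40440/143 frames

A emits 60000/1001 × 4718 = 40440000/143 frames; B emits 60 × 4718 = 283080.
Difference = 40440/143 frames (≈ 282.7972); B is ahead of A.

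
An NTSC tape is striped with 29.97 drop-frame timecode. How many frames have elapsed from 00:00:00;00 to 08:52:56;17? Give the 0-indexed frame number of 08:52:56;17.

Complete 10-minute blocks: 53, each 17982 frames → 953046.
Remaining 2 whole minutes in the current block: 1800 + 1 × 1798 = 3598 frames.
Within the current minute: 56 × 30 + 17 − 2 = 1695 (labels ;00/;01 skipped at this minute). Total = 953046 + 3598 + 1695 = 958339.

958339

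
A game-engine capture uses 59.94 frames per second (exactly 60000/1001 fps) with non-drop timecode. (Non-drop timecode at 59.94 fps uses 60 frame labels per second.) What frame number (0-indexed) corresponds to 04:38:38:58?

frame 1003138

Total seconds to the label: (4 × 3600 + 38 × 60 + 38) = 16718.
Frame index = 16718 × 60 + 58 = 1003138.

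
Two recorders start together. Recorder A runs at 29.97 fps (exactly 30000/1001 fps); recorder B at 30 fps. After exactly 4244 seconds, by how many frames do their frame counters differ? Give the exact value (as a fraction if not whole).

127320/1001 frames

A emits 30000/1001 × 4244 = 127320000/1001 frames; B emits 30 × 4244 = 127320.
Difference = 127320/1001 frames (≈ 127.1928); B is ahead of A.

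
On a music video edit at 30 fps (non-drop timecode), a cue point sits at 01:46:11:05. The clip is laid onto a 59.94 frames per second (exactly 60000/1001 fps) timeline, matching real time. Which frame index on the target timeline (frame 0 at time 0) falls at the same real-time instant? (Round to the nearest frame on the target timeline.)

frame 381888

Source frame index: (1×3600 + 46×60 + 11) × 30 + 5 = 191135.
Real time: 191135 / (30) = 38227/6 s.
Target frame: (38227/6) × (60000/1001) = 54610000/143 ≈ 381888.112 → 381888.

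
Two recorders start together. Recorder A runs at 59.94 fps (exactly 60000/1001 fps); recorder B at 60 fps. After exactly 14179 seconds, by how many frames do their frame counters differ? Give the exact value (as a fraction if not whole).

77340/91 frames

A emits 60000/1001 × 14179 = 77340000/91 frames; B emits 60 × 14179 = 850740.
Difference = 77340/91 frames (≈ 849.8901); B is ahead of A.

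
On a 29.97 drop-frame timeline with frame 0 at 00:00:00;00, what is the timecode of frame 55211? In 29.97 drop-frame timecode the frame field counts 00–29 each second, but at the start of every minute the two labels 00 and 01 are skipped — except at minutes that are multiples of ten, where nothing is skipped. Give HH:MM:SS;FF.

00:30:42;05

Ten DF minutes hold 17982 frames, so frame 55211 lies in block 3 (frames 53946–71927) with 1265 frames into that block.
The block's first minute is 1800 frames and the rest 1798 each; 1265 frames reaches minute 0, so 3 × 18 + 0 × 2 = 54 labels have been skipped so far.
Adding those back, label number 55211 + 54 = 55265 at 30 labels/s is 1842 s + 5 f = 0 h 30 min 42 s frame 5, i.e. 00:30:42;05.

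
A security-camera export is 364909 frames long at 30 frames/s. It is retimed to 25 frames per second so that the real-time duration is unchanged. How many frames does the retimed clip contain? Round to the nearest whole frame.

Frames at target rate = 364909 × (25) / (30) = 1824545/6 ≈ 304090.833.
Nearest whole frame: 304091.

304091 frames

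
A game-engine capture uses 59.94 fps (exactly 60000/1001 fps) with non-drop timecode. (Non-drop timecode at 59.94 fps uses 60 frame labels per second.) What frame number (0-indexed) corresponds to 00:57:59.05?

frame 208745

Total seconds to the label: (0 × 3600 + 57 × 60 + 59) = 3479.
Frame index = 3479 × 60 + 5 = 208745.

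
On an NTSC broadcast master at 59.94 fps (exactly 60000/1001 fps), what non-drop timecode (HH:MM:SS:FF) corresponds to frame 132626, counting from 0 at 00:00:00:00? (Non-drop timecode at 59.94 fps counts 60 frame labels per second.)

132626 ÷ 60 = 2210 full seconds, remainder 26 frames.
2210 s = 0 h 36 min 50 s.
Timecode: 00:36:50:26.

00:36:50:26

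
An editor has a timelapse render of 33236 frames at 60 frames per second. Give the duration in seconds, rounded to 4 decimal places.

553.9333 seconds

Running time = 33236 × 1/60 = 8309/15 s ≈ 553.9333 s.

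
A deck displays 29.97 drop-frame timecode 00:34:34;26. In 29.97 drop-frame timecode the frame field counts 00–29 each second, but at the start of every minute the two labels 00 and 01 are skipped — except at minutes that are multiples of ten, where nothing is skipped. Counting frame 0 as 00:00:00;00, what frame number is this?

62184

As if non-drop at 30 labels/s: (0 × 3600 + 34 × 60 + 34) × 30 + 26 = 62246.
Minute boundaries passed: 34; those not divisible by 10: 34 − 3 = 31; dropped labels = 2 × 31 = 62.
Actual frame index = 62246 − 62 = 62184.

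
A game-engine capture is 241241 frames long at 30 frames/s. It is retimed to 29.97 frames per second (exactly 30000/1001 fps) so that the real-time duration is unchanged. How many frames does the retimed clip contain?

241000 frames

Target frames = source frames × (target rate / source rate) = 241241 × (30000/1001)/(30) = 241241 × 1000/1001 = 241000.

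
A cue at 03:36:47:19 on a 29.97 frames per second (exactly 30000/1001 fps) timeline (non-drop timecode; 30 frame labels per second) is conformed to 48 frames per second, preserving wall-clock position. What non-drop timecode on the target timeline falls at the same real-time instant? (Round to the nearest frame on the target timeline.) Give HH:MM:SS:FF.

03:37:00:31

Source frame index: (3×3600 + 36×60 + 47) × 30 + 19 = 390229.
Real time: 390229 / (30000/1001) = 390619229/30000 s.
Target frame: (390619229/30000) × (48) = 390619229/625 ≈ 624990.766 → 624991.
At 48 labels/s: frame 624991 → 03:37:00:31.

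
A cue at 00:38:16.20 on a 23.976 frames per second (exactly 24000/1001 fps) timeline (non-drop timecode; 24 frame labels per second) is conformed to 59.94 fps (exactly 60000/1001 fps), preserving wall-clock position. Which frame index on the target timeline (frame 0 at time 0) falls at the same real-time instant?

frame 137810

Source frame index: (0×3600 + 38×60 + 16) × 24 + 20 = 55124.
Real time: 55124 / (24000/1001) = 13794781/6000 s.
Target frame: (13794781/6000) × (60000/1001) = 137810.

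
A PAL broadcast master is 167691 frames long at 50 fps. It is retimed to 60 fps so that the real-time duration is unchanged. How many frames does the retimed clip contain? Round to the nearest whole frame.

201229 frames

Frames at target rate = 167691 × (60) / (50) = 1006146/5 ≈ 201229.200.
Nearest whole frame: 201229.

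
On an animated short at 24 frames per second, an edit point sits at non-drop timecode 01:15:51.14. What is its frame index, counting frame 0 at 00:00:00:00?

Total seconds to the label: (1 × 3600 + 15 × 60 + 51) = 4551.
Frame index = 4551 × 24 + 14 = 109238.

frame 109238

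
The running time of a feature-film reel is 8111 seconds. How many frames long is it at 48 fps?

389328 frames

Frames = 8111 × 48 = 389328.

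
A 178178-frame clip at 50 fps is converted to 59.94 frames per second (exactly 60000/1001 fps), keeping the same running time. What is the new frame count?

213600 frames

Target frames = source frames × (target rate / source rate) = 178178 × (60000/1001)/(50) = 178178 × 1200/1001 = 213600.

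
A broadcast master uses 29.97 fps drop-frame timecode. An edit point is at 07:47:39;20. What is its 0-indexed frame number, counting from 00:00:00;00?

840948

Complete 10-minute blocks: 46, each 17982 frames → 827172.
Remaining 7 whole minutes in the current block: 1800 + 6 × 1798 = 12588 frames.
Within the current minute: 39 × 30 + 20 − 2 = 1188 (labels ;00/;01 skipped at this minute). Total = 827172 + 12588 + 1188 = 840948.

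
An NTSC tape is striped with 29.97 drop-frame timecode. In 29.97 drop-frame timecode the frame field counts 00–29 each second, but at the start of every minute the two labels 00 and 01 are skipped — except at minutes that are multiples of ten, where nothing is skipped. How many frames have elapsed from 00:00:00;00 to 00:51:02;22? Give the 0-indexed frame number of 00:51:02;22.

91790

As if non-drop at 30 labels/s: (0 × 3600 + 51 × 60 + 2) × 30 + 22 = 91882.
Minute boundaries passed: 51; those not divisible by 10: 51 − 5 = 46; dropped labels = 2 × 46 = 92.
Actual frame index = 91882 − 92 = 91790.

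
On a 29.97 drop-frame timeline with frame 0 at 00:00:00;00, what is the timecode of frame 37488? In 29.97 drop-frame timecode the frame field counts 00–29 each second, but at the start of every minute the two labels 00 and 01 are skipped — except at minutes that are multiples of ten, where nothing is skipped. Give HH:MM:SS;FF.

00:20:50;24

Ten DF minutes hold 17982 frames, so frame 37488 lies in block 2 (frames 35964–53945) with 1524 frames into that block.
The block's first minute is 1800 frames and the rest 1798 each; 1524 frames reaches minute 0, so 2 × 18 + 0 × 2 = 36 labels have been skipped so far.
Adding those back, label number 37488 + 36 = 37524 at 30 labels/s is 1250 s + 24 f = 0 h 20 min 50 s frame 24, i.e. 00:20:50;24.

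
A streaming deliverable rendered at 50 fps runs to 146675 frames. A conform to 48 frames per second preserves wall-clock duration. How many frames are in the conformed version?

140808 frames

Target frames = source frames × (target rate / source rate) = 146675 × (48)/(50) = 146675 × 24/25 = 140808.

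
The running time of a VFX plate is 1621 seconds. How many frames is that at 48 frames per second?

77808 frames

Frames = 1621 × 48 = 77808.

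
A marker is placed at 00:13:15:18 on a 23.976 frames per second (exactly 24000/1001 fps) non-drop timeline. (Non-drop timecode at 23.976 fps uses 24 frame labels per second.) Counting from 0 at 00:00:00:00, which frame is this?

frame 19098

Total seconds to the label: (0 × 3600 + 13 × 60 + 15) = 795.
Frame index = 795 × 24 + 18 = 19098.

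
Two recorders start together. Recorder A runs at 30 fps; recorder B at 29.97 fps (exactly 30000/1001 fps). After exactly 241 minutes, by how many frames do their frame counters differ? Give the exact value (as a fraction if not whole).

433800/1001 frames

241 min = 14460 s.
A emits 30 × 14460 = 433800 frames; B emits 30000/1001 × 14460 = 433800000/1001.
Difference = 433800/1001 frames (≈ 433.3666); B is behind A.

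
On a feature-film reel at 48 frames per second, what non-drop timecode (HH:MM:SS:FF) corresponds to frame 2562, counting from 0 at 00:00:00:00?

2562 ÷ 48 = 53 full seconds, remainder 18 frames.
53 s = 0 h 0 min 53 s.
Timecode: 00:00:53:18.

00:00:53:18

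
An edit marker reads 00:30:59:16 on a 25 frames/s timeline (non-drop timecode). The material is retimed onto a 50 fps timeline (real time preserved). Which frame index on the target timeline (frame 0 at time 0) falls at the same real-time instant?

frame 92982

Source frame index: (0×3600 + 30×60 + 59) × 25 + 16 = 46491.
Real time: 46491 / (25) = 46491/25 s.
Target frame: (46491/25) × (50) = 92982.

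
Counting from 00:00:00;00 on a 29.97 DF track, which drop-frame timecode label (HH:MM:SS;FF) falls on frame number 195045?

01:48:28;01

Ten DF minutes hold 17982 frames, so frame 195045 lies in block 10 (frames 179820–197801) with 15225 frames into that block.
The block's first minute is 1800 frames and the rest 1798 each; 15225 frames reaches minute 8, so 10 × 18 + 8 × 2 = 196 labels have been skipped so far.
Adding those back, label number 195045 + 196 = 195241 at 30 labels/s is 6508 s + 1 f = 1 h 48 min 28 s frame 1, i.e. 01:48:28;01.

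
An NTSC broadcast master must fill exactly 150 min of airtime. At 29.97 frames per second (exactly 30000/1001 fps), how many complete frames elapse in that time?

150 min = 9000 s.
Frames = 9000 × 30000/1001 = 270000000/1001 ≈ 269730.2697.
Complete frames: 269730.

269730 frames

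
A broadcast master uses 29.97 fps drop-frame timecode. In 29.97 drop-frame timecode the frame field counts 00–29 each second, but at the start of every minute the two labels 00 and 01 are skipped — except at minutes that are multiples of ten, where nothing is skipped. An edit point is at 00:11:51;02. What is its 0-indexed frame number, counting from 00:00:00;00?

As if non-drop at 30 labels/s: (0 × 3600 + 11 × 60 + 51) × 30 + 2 = 21332.
Minute boundaries passed: 11; those not divisible by 10: 11 − 1 = 10; dropped labels = 2 × 10 = 20.
Actual frame index = 21332 − 20 = 21312.

21312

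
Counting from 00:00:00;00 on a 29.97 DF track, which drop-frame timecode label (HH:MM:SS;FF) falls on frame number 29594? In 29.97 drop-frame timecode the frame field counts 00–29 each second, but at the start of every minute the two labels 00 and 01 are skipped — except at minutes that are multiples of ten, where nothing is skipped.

00:16:27;14

Ten DF minutes hold 17982 frames, so frame 29594 lies in block 1 (frames 17982–35963) with 11612 frames into that block.
The block's first minute is 1800 frames and the rest 1798 each; 11612 frames reaches minute 6, so 1 × 18 + 6 × 2 = 30 labels have been skipped so far.
Adding those back, label number 29594 + 30 = 29624 at 30 labels/s is 987 s + 14 f = 0 h 16 min 27 s frame 14, i.e. 00:16:27;14.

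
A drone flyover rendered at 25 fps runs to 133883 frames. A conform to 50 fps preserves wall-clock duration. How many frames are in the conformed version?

267766 frames

Frames at target rate = 133883 × (50) / (25) = 267766.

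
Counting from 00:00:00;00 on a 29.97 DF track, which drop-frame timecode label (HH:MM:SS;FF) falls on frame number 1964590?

Ten DF minutes hold 17982 frames, so frame 1964590 lies in block 109 (frames 1960038–1978019) with 4552 frames into that block.
The block's first minute is 1800 frames and the rest 1798 each; 4552 frames reaches minute 2, so 109 × 18 + 2 × 2 = 1966 labels have been skipped so far.
Adding those back, label number 1964590 + 1966 = 1966556 at 30 labels/s is 65551 s + 26 f = 18 h 12 min 31 s frame 26, i.e. 18:12:31;26.

18:12:31;26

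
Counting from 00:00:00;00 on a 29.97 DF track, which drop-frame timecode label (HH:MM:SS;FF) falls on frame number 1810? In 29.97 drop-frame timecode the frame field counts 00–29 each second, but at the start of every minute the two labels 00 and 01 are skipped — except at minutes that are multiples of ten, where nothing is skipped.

00:01:00;12

Each 10-minute DF block holds 10 × 60 × 30 − 9 × 2 = 17982 frames. 1810 ÷ 17982 → 0 full blocks, remainder 1810.
Within the partial block the first minute is 1800 frames and each further minute 1798, so 1 further minute boundary passed. Total skipped labels = 18 × 0 + 2 × 1 = 2.
Non-drop label index = 1810 + 2 = 1812; at 30 labels/s that is 00:01:00:12, i.e. DF 00:01:00;12.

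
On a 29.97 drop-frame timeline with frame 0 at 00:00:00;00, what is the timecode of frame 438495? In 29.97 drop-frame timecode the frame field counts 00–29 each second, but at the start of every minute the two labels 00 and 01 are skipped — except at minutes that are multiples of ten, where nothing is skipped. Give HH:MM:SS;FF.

04:03:51;03

Ten DF minutes hold 17982 frames, so frame 438495 lies in block 24 (frames 431568–449549) with 6927 frames into that block.
The block's first minute is 1800 frames and the rest 1798 each; 6927 frames reaches minute 3, so 24 × 18 + 3 × 2 = 438 labels have been skipped so far.
Adding those back, label number 438495 + 438 = 438933 at 30 labels/s is 14631 s + 3 f = 4 h 3 min 51 s frame 3, i.e. 04:03:51;03.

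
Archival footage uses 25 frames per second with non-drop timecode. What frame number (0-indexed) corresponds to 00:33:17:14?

49939

Total seconds to the label: (0 × 3600 + 33 × 60 + 17) = 1997.
Frame index = 1997 × 25 + 14 = 49939.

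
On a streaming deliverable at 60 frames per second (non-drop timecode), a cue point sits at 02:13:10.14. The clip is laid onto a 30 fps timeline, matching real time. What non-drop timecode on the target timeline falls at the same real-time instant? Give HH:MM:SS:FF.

Source frame index: (2×3600 + 13×60 + 10) × 60 + 14 = 479414.
Real time: 479414 / (60) = 239707/30 s.
Target frame: (239707/30) × (30) = 239707.
At 30 labels/s: frame 239707 → 02:13:10:07.

02:13:10:07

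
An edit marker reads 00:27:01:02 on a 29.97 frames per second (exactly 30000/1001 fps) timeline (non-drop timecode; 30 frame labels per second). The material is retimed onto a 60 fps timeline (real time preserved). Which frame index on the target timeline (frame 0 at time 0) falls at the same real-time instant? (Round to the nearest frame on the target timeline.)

frame 97361

Source frame index: (0×3600 + 27×60 + 1) × 30 + 2 = 48632.
Real time: 48632 / (30000/1001) = 6085079/3750 s.
Target frame: (6085079/3750) × (60) = 12170158/125 ≈ 97361.264 → 97361.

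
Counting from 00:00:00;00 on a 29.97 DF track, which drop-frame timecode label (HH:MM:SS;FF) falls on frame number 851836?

07:53:42;28

Ten DF minutes hold 17982 frames, so frame 851836 lies in block 47 (frames 845154–863135) with 6682 frames into that block.
The block's first minute is 1800 frames and the rest 1798 each; 6682 frames reaches minute 3, so 47 × 18 + 3 × 2 = 852 labels have been skipped so far.
Adding those back, label number 851836 + 852 = 852688 at 30 labels/s is 28422 s + 28 f = 7 h 53 min 42 s frame 28, i.e. 07:53:42;28.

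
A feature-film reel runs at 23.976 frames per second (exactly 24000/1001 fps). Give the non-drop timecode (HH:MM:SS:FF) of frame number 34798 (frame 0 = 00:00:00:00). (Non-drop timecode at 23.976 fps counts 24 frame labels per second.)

34798 ÷ 24 = 1449 full seconds, remainder 22 frames.
1449 s = 0 h 24 min 9 s.
Timecode: 00:24:09:22.

00:24:09:22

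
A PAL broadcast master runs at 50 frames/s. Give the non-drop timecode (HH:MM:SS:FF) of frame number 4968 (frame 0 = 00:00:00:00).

4968 ÷ 50 = 99 full seconds, remainder 18 frames.
99 s = 0 h 1 min 39 s.
Timecode: 00:01:39:18.

00:01:39:18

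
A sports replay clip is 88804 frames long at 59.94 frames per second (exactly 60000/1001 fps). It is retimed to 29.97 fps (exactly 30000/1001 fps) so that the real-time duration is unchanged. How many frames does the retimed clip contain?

Frames at target rate = 88804 × (30000/1001) / (60000/1001) = 44402.

44402 frames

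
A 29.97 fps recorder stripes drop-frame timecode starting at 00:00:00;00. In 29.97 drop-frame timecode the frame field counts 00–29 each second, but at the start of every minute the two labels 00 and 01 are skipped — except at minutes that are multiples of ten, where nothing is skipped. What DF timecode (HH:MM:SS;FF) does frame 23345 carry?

00:12:58;27

Ten DF minutes hold 17982 frames, so frame 23345 lies in block 1 (frames 17982–35963) with 5363 frames into that block.
The block's first minute is 1800 frames and the rest 1798 each; 5363 frames reaches minute 2, so 1 × 18 + 2 × 2 = 22 labels have been skipped so far.
Adding those back, label number 23345 + 22 = 23367 at 30 labels/s is 778 s + 27 f = 0 h 12 min 58 s frame 27, i.e. 00:12:58;27.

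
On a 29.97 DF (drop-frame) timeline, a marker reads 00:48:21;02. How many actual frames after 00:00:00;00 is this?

As if non-drop at 30 labels/s: (0 × 3600 + 48 × 60 + 21) × 30 + 2 = 87032.
Minute boundaries passed: 48; those not divisible by 10: 48 − 4 = 44; dropped labels = 2 × 44 = 88.
Actual frame index = 87032 − 88 = 86944.

86944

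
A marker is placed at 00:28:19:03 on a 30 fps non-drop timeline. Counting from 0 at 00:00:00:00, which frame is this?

Total seconds to the label: (0 × 3600 + 28 × 60 + 19) = 1699.
Frame index = 1699 × 30 + 3 = 50973.

frame 50973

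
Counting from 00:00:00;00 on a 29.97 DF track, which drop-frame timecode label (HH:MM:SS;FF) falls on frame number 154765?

01:26:04;01

Each 10-minute DF block holds 10 × 60 × 30 − 9 × 2 = 17982 frames. 154765 ÷ 17982 → 8 full blocks, remainder 10909.
Within the partial block the first minute is 1800 frames and each further minute 1798, so 6 further minute boundaries passed. Total skipped labels = 18 × 8 + 2 × 6 = 156.
Non-drop label index = 154765 + 156 = 154921; at 30 labels/s that is 01:26:04:01, i.e. DF 01:26:04;01.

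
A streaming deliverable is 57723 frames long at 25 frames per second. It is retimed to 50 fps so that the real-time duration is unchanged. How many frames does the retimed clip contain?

115446 frames

Target frames = source frames × (target rate / source rate) = 57723 × (50)/(25) = 57723 × 2 = 115446.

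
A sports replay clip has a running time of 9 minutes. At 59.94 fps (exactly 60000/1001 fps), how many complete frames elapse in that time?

32367 frames

9 min = 540 s.
Frames = 540 × 60000/1001 = 32400000/1001 ≈ 32367.6324.
Complete frames: 32367.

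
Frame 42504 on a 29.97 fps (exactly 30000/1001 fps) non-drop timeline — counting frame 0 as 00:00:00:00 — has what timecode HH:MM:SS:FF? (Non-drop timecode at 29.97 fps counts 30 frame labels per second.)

42504 ÷ 30 = 1416 full seconds, remainder 24 frames.
1416 s = 0 h 23 min 36 s.
Timecode: 00:23:36:24.

00:23:36:24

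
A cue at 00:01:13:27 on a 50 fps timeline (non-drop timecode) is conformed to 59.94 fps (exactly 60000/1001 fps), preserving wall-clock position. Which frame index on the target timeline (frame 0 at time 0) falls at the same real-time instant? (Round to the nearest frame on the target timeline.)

Source frame index: (0×3600 + 1×60 + 13) × 50 + 27 = 3677.
Real time: 3677 / (50) = 3677/50 s.
Target frame: (3677/50) × (60000/1001) = 4412400/1001 ≈ 4407.992 → 4408.

frame 4408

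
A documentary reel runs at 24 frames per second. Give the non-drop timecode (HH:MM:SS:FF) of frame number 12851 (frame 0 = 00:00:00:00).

00:08:55:11

12851 ÷ 24 = 535 full seconds, remainder 11 frames.
535 s = 0 h 8 min 55 s.
Timecode: 00:08:55:11.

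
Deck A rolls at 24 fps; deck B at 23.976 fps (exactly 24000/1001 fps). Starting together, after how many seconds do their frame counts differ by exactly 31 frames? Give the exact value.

31031/24 seconds

The gap grows by |24000/1001 − 24| = 24/1001 frames per second.
Time for a 31-frame gap: 31 ÷ (24/1001) = 31031/24 s.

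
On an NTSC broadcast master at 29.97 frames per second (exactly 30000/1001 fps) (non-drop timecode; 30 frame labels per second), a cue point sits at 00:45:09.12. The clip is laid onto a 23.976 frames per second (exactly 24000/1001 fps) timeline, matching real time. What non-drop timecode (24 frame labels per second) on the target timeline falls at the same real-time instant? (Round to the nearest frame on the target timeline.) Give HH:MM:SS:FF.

00:45:09:10

Source frame index: (0×3600 + 45×60 + 9) × 30 + 12 = 81282.
Real time: 81282 / (30000/1001) = 13560547/5000 s.
Target frame: (13560547/5000) × (24000/1001) = 325128/5 ≈ 65025.600 → 65026.
At 24 labels/s: frame 65026 → 00:45:09:10.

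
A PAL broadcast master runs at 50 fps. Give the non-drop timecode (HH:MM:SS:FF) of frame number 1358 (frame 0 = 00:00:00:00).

1358 ÷ 50 = 27 full seconds, remainder 8 frames.
27 s = 0 h 0 min 27 s.
Timecode: 00:00:27:08.

00:00:27:08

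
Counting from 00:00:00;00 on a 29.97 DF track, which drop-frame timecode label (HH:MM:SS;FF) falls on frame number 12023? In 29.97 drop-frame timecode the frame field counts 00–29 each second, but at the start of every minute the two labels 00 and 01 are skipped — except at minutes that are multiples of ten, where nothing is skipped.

Each 10-minute DF block holds 10 × 60 × 30 − 9 × 2 = 17982 frames. 12023 ÷ 17982 → 0 full blocks, remainder 12023.
Within the partial block the first minute is 1800 frames and each further minute 1798, so 6 further minute boundaries passed. Total skipped labels = 18 × 0 + 2 × 6 = 12.
Non-drop label index = 12023 + 12 = 12035; at 30 labels/s that is 00:06:41:05, i.e. DF 00:06:41;05.

00:06:41;05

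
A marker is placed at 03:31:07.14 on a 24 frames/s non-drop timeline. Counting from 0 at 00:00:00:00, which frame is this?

Total seconds to the label: (3 × 3600 + 31 × 60 + 7) = 12667.
Frame index = 12667 × 24 + 14 = 304022.

304022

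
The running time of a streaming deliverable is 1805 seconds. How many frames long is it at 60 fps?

Frames = 1805 × 60 = 108300.

108300 frames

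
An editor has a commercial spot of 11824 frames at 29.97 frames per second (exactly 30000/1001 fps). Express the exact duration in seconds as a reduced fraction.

Running time = 11824 ÷ (30000/1001) = 11824 × 1001/30000 = 739739/1875 s.

739739/1875 seconds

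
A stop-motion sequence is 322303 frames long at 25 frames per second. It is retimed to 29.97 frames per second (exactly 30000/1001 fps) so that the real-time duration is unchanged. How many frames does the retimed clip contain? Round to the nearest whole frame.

386377 frames

Frames at target rate = 322303 × (30000/1001) / (25) = 386763600/1001 ≈ 386377.223.
Nearest whole frame: 386377.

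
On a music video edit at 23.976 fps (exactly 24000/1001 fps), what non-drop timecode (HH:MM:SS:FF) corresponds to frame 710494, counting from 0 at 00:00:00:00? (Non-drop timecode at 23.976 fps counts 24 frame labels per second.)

08:13:23:22

710494 ÷ 24 = 29603 full seconds, remainder 22 frames.
29603 s = 8 h 13 min 23 s.
Timecode: 08:13:23:22.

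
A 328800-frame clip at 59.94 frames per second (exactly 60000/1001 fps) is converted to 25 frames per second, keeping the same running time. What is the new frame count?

137137 frames

Target frames = source frames × (target rate / source rate) = 328800 × (25)/(60000/1001) = 328800 × 1001/2400 = 137137.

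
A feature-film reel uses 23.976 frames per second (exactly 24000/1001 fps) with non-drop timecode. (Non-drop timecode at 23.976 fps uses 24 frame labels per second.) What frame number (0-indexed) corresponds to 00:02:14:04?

Total seconds to the label: (0 × 3600 + 2 × 60 + 14) = 134.
Frame index = 134 × 24 + 4 = 3220.

frame 3220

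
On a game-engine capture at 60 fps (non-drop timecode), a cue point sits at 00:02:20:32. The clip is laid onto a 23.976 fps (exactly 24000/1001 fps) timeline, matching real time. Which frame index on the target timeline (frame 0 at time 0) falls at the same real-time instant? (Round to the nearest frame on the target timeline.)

frame 3369

Source frame index: (0×3600 + 2×60 + 20) × 60 + 32 = 8432.
Real time: 8432 / (60) = 2108/15 s.
Target frame: (2108/15) × (24000/1001) = 3372800/1001 ≈ 3369.431 → 3369.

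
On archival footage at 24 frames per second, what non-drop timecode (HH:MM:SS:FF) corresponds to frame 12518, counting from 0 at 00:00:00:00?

00:08:41:14

12518 ÷ 24 = 521 full seconds, remainder 14 frames.
521 s = 0 h 8 min 41 s.
Timecode: 00:08:41:14.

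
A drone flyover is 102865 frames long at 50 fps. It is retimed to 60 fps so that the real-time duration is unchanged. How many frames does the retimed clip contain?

Target frames = source frames × (target rate / source rate) = 102865 × (60)/(50) = 102865 × 6/5 = 123438.

123438 frames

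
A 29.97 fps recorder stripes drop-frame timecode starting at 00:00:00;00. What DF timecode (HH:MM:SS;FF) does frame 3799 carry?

Each 10-minute DF block holds 10 × 60 × 30 − 9 × 2 = 17982 frames. 3799 ÷ 17982 → 0 full blocks, remainder 3799.
Within the partial block the first minute is 1800 frames and each further minute 1798, so 2 further minute boundaries passed. Total skipped labels = 18 × 0 + 2 × 2 = 4.
Non-drop label index = 3799 + 4 = 3803; at 30 labels/s that is 00:02:06:23, i.e. DF 00:02:06;23.

00:02:06;23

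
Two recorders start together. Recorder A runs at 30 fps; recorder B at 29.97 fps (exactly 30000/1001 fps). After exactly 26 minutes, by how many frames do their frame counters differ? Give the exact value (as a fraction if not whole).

3600/77 frames

26 min = 1560 s.
A emits 30 × 1560 = 46800 frames; B emits 30000/1001 × 1560 = 3600000/77.
Difference = 3600/77 frames (≈ 46.7532); B is behind A.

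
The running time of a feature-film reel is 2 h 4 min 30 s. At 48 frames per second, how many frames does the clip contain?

2 h 4 min 30 s = 7470 s.
Frames = 7470 × 48 = 358560.

358560 frames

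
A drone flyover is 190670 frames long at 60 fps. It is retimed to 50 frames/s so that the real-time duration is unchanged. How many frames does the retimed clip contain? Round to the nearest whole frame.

Frames at target rate = 190670 × (50) / (60) = 476675/3 ≈ 158891.667.
Nearest whole frame: 158892.

158892 frames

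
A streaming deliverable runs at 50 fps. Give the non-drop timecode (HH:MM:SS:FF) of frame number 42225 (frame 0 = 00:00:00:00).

00:14:04:25

42225 ÷ 50 = 844 full seconds, remainder 25 frames.
844 s = 0 h 14 min 4 s.
Timecode: 00:14:04:25.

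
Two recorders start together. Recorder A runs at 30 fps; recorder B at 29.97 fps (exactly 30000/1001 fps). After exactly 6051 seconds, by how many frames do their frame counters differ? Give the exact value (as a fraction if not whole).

A emits 30 × 6051 = 181530 frames; B emits 30000/1001 × 6051 = 181530000/1001.
Difference = 181530/1001 frames (≈ 181.3487); B is behind A.

181530/1001 frames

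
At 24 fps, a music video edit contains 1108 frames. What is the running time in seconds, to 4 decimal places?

Running time = 1108 × 1/24 = 277/6 s ≈ 46.1667 s.

46.1667 seconds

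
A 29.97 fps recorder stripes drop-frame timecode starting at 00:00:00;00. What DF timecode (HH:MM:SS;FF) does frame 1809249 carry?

Each 10-minute DF block holds 10 × 60 × 30 − 9 × 2 = 17982 frames. 1809249 ÷ 17982 → 100 full blocks, remainder 11049.
Within the partial block the first minute is 1800 frames and each further minute 1798, so 6 further minute boundaries passed. Total skipped labels = 18 × 100 + 2 × 6 = 1812.
Non-drop label index = 1809249 + 1812 = 1811061; at 30 labels/s that is 16:46:08:21, i.e. DF 16:46:08;21.

16:46:08;21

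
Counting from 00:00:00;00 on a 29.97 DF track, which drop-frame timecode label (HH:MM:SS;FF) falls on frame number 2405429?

22:17:41;07

Ten DF minutes hold 17982 frames, so frame 2405429 lies in block 133 (frames 2391606–2409587) with 13823 frames into that block.
The block's first minute is 1800 frames and the rest 1798 each; 13823 frames reaches minute 7, so 133 × 18 + 7 × 2 = 2408 labels have been skipped so far.
Adding those back, label number 2405429 + 2408 = 2407837 at 30 labels/s is 80261 s + 7 f = 22 h 17 min 41 s frame 7, i.e. 22:17:41;07.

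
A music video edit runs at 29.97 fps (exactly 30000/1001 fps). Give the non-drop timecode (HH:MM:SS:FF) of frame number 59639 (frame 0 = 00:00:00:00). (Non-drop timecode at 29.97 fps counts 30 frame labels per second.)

59639 ÷ 30 = 1987 full seconds, remainder 29 frames.
1987 s = 0 h 33 min 7 s.
Timecode: 00:33:07:29.

00:33:07:29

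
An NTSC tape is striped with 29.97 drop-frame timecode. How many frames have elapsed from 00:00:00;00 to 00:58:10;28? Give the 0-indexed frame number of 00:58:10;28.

As if non-drop at 30 labels/s: (0 × 3600 + 58 × 60 + 10) × 30 + 28 = 104728.
Minute boundaries passed: 58; those not divisible by 10: 58 − 5 = 53; dropped labels = 2 × 53 = 106.
Actual frame index = 104728 − 106 = 104622.

104622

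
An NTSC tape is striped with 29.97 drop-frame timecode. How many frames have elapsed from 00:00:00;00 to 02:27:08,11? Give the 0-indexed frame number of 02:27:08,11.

As if non-drop at 30 labels/s: (2 × 3600 + 27 × 60 + 8) × 30 + 11 = 264851.
Minute boundaries passed: 147; those not divisible by 10: 147 − 14 = 133; dropped labels = 2 × 133 = 266.
Actual frame index = 264851 − 266 = 264585.

264585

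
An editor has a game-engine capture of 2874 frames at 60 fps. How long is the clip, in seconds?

47.9 seconds

Running time = 2874 / (60) = 47.9 s.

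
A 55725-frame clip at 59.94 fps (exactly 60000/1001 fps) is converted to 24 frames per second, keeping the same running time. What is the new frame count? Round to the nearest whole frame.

Frames at target rate = 55725 × (24) / (60000/1001) = 2231229/100 ≈ 22312.290.
Nearest whole frame: 22312.

22312 frames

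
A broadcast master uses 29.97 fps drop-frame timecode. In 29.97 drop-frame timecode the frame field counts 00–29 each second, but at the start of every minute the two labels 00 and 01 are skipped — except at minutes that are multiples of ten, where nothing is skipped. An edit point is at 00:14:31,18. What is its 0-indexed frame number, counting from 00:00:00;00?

As if non-drop at 30 labels/s: (0 × 3600 + 14 × 60 + 31) × 30 + 18 = 26148.
Minute boundaries passed: 14; those not divisible by 10: 14 − 1 = 13; dropped labels = 2 × 13 = 26.
Actual frame index = 26148 − 26 = 26122.

26122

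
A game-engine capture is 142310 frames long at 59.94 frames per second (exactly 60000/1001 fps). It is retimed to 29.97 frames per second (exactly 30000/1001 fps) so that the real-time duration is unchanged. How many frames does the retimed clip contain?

71155 frames

Target frames = source frames × (target rate / source rate) = 142310 × (30000/1001)/(60000/1001) = 142310 × 1/2 = 71155.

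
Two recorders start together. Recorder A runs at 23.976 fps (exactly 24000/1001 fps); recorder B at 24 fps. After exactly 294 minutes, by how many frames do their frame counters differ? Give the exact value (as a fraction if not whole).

294 min = 17640 s.
A emits 24000/1001 × 17640 = 60480000/143 frames; B emits 24 × 17640 = 423360.
Difference = 60480/143 frames (≈ 422.9371); B is ahead of A.

60480/143 frames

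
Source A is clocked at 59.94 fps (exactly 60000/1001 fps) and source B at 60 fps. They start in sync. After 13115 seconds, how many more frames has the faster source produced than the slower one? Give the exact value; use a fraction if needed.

786900/1001 frames

A emits 60000/1001 × 13115 = 786900000/1001 frames; B emits 60 × 13115 = 786900.
Difference = 786900/1001 frames (≈ 786.1139); B is ahead of A.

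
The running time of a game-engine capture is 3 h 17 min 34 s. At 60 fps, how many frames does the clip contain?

3 h 17 min 34 s = 11854 s.
Frames = 11854 × 60 = 711240.

711240 frames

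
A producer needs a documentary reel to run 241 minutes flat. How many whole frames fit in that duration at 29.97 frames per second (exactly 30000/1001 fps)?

433366 frames

241 min = 14460 s.
Frames = 14460 × 30000/1001 = 433800000/1001 ≈ 433366.6334.
Complete frames: 433366.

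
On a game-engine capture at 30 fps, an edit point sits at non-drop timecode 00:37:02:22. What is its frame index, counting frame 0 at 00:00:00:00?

Total seconds to the label: (0 × 3600 + 37 × 60 + 2) = 2222.
Frame index = 2222 × 30 + 22 = 66682.

66682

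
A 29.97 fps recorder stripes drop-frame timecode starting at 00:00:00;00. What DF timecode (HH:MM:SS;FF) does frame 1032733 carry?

09:34:18;27

Ten DF minutes hold 17982 frames, so frame 1032733 lies in block 57 (frames 1024974–1042955) with 7759 frames into that block.
The block's first minute is 1800 frames and the rest 1798 each; 7759 frames reaches minute 4, so 57 × 18 + 4 × 2 = 1034 labels have been skipped so far.
Adding those back, label number 1032733 + 1034 = 1033767 at 30 labels/s is 34458 s + 27 f = 9 h 34 min 18 s frame 27, i.e. 09:34:18;27.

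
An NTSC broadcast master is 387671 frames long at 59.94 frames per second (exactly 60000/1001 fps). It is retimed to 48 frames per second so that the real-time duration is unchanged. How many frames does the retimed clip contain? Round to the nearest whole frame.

Frames at target rate = 387671 × (48) / (60000/1001) = 388058671/1250 ≈ 310446.937.
Nearest whole frame: 310447.

310447 frames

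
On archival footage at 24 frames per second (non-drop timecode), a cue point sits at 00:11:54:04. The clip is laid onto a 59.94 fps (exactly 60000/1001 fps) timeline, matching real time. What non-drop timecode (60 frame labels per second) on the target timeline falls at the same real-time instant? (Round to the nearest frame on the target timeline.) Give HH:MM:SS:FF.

Source frame index: (0×3600 + 11×60 + 54) × 24 + 4 = 17140.
Real time: 17140 / (24) = 4285/6 s.
Target frame: (4285/6) × (60000/1001) = 42850000/1001 ≈ 42807.193 → 42807.
At 60 labels/s: frame 42807 → 00:11:53:27.

00:11:53:27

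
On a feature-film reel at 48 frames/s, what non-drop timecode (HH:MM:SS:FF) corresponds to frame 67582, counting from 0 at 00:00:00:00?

67582 ÷ 48 = 1407 full seconds, remainder 46 frames.
1407 s = 0 h 23 min 27 s.
Timecode: 00:23:27:46.

00:23:27:46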